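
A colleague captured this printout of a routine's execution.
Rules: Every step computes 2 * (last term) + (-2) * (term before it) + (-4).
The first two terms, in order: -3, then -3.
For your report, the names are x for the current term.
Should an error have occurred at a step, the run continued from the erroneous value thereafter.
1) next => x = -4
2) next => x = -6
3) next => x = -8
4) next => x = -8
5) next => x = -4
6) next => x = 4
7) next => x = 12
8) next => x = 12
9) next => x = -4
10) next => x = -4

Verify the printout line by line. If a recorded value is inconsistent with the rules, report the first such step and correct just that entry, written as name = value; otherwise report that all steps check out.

step 10, x = -36

1. x = 2*(-3) + (-2)*(-3) + (-4) = -4 (agrees with the printout)
2. x = 2*(-4) + (-2)*(-3) + (-4) = -6 (no discrepancy)
3. x = 2*(-6) + (-2)*(-4) + (-4) = -8 (no discrepancy)
4. x = 2*(-8) + (-2)*(-6) + (-4) = -8 (agrees with the printout)
5. x = 2*(-8) + (-2)*(-8) + (-4) = -4 (no discrepancy)
6. x = 2*(-4) + (-2)*(-8) + (-4) = 4 (agrees with the printout)
7. x = 2*(4) + (-2)*(-4) + (-4) = 12 (matches)
8. x = 2*(12) + (-2)*(4) + (-4) = 12 (same as recorded)
9. x = 2*(12) + (-2)*(12) + (-4) = -4 (checks out)
10. x = 2*(-4) + (-2)*(12) + (-4) = -36 (first mismatch against the printout)
That makes step 10 the first incorrect line — x = -36 is what it should show.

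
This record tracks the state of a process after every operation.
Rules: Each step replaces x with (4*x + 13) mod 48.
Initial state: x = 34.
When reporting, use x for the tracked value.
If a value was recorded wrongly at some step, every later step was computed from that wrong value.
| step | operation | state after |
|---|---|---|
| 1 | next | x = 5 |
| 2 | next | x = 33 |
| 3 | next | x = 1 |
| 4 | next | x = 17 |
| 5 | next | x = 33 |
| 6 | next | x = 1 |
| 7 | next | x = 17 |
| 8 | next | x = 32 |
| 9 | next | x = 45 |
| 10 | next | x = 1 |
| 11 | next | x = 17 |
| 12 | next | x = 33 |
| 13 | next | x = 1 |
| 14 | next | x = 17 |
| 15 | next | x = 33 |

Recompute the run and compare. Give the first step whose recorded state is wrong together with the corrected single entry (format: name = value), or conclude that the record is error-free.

step 8, x = 33

Recomputing the run from the initial state:
step 1: x = 5
step 2: x = 33
step 3: x = 1
step 4: x = 17
step 5: x = 33
step 6: x = 1
step 7: x = 17
step 8: x = 33
step 9: x = 1
step 10: x = 17
step 11: x = 33
step 12: x = 1
step 13: x = 17
step 14: x = 33
step 15: x = 1
The first disagreement with the record is at step 8, where the value should be x = 33.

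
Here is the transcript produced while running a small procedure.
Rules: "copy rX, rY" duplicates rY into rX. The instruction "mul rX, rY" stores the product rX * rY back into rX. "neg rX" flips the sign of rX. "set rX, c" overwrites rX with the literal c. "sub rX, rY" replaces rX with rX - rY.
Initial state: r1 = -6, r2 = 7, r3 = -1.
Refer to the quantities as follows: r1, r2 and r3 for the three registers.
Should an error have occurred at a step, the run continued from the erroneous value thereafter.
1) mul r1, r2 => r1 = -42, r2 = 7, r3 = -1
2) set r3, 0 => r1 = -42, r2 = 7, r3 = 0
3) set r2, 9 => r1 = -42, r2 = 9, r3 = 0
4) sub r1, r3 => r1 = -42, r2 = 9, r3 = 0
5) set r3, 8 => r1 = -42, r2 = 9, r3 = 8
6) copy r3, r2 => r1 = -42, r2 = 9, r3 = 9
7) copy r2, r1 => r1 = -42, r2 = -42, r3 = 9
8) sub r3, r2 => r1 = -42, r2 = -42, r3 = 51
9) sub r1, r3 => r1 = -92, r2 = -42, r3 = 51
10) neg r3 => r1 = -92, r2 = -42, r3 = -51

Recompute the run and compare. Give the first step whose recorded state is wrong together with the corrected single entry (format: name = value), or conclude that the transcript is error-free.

Recomputing the run from the initial state:
step 1: r1 = -42, r2 = 7, r3 = -1
step 2: r1 = -42, r2 = 7, r3 = 0
step 3: r1 = -42, r2 = 9, r3 = 0
step 4: r1 = -42, r2 = 9, r3 = 0
step 5: r1 = -42, r2 = 9, r3 = 8
step 6: r1 = -42, r2 = 9, r3 = 9
step 7: r1 = -42, r2 = -42, r3 = 9
step 8: r1 = -42, r2 = -42, r3 = 51
step 9: r1 = -93, r2 = -42, r3 = 51
step 10: r1 = -93, r2 = -42, r3 = -51
The first disagreement with the transcript is at step 9, where the value should be r1 = -93.

step 9, r1 = -93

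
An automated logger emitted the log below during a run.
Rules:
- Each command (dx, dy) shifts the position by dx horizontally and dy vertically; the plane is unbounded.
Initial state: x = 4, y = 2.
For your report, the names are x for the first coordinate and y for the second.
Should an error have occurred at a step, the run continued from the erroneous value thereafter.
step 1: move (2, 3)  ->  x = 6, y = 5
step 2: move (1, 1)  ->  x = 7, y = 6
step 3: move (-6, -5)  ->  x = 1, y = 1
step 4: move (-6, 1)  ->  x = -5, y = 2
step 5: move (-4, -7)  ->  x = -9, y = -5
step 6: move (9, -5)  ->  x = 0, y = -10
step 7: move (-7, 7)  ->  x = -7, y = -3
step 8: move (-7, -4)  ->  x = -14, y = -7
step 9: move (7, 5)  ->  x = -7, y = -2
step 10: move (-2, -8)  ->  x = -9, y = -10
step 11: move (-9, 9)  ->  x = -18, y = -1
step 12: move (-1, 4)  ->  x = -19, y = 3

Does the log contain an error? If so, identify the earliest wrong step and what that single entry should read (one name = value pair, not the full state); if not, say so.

Step 1: x = 4 + (2) = 6, y = 2 + (3) = 5 — checks out.
Step 2: x = 6 + (1) = 7, y = 5 + (1) = 6 — matches.
Step 3: x = 7 + (-6) = 1, y = 6 + (-5) = 1 — consistent with the log.
Step 4: x = 1 + (-6) = -5, y = 1 + (1) = 2 — in agreement.
Step 5: x = -5 + (-4) = -9, y = 2 + (-7) = -5 — checks out.
Step 6: x = -9 + (9) = 0, y = -5 + (-5) = -10 — checks out.
Step 7: x = 0 + (-7) = -7, y = -10 + (7) = -3 — matches.
Step 8: x = -7 + (-7) = -14, y = -3 + (-4) = -7 — in agreement.
Step 9: x = -14 + (7) = -7, y = -7 + (5) = -2 — confirmed correct.
Step 10: x = -7 + (-2) = -9, y = -2 + (-8) = -10 — verified.
Step 11: x = -9 + (-9) = -18, y = -10 + (9) = -1 — same as recorded.
Step 12: x = -18 + (-1) = -19, y = -1 + (4) = 3 — no discrepancy.
All entries verified; no error found.

no error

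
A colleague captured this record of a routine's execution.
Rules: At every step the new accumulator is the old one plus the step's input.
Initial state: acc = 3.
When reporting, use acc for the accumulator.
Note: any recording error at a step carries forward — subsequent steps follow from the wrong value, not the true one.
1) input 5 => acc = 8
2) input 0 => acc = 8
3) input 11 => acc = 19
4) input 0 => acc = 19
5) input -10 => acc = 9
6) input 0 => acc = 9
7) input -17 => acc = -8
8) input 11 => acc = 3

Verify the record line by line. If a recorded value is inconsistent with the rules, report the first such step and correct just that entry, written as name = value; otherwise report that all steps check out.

no error

Recomputing the run from the initial state:
step 1: acc = 8
step 2: acc = 8
step 3: acc = 19
step 4: acc = 19
step 5: acc = 9
step 6: acc = 9
step 7: acc = -8
step 8: acc = 3
This matches the record at every step.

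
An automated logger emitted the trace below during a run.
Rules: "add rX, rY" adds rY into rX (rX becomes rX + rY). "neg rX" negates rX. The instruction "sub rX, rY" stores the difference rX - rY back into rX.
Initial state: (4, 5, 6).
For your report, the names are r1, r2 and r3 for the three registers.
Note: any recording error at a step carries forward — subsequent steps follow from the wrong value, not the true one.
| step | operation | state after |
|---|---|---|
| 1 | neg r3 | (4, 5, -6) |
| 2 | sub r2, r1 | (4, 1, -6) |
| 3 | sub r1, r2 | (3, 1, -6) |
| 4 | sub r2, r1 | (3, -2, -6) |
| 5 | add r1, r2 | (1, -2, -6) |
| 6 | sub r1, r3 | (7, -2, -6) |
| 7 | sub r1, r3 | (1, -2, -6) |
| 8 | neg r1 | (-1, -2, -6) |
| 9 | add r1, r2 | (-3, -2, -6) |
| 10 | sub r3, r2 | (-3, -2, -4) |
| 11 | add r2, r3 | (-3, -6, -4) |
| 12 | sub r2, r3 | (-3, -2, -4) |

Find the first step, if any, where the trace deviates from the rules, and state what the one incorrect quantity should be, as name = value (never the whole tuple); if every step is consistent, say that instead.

Step 1: r3 = -(6) = -6 — exactly as logged.
Step 2: r2 = 5 - 4 = 1 — verified.
Step 3: r1 = 4 - 1 = 3 — confirmed correct.
Step 4: r2 = 1 - 3 = -2 — confirmed correct.
Step 5: r1 = 3 + -2 = 1 — consistent with the trace.
Step 6: r1 = 1 - -6 = 7 — confirmed correct.
Step 7: r1 = 7 - -6 = 13 — the trace disagrees here.
Conclusion: step 7 carries the first error; the entry should be r1 = 13.

step 7, r1 = 13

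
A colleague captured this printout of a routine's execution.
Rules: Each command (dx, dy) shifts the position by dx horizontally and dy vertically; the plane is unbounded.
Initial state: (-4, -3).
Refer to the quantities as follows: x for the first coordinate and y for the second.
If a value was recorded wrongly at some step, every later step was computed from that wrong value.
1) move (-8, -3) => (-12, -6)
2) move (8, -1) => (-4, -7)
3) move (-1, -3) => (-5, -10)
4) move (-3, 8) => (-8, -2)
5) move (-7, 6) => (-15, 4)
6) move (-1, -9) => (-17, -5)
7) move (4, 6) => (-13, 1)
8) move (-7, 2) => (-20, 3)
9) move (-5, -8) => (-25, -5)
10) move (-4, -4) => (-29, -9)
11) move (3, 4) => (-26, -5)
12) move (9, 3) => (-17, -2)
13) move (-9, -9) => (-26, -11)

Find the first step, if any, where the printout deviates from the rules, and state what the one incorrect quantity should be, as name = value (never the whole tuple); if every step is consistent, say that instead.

step 1: x = -4 + (-8) = -12, y = -3 + (-3) = -6 -> consistent with the printout
step 2: x = -12 + (8) = -4, y = -6 + (-1) = -7 -> agrees with the printout
step 3: x = -4 + (-1) = -5, y = -7 + (-3) = -10 -> verified
step 4: x = -5 + (-3) = -8, y = -10 + (8) = -2 -> no discrepancy
step 5: x = -8 + (-7) = -15, y = -2 + (6) = 4 -> checks out
step 6: x = -15 + (-1) = -16, y = 4 + (-9) = -5 -> this is not what the printout shows
The audit stops at step 6: the recorded entry is wrong and should be x = -16.

step 6, x = -16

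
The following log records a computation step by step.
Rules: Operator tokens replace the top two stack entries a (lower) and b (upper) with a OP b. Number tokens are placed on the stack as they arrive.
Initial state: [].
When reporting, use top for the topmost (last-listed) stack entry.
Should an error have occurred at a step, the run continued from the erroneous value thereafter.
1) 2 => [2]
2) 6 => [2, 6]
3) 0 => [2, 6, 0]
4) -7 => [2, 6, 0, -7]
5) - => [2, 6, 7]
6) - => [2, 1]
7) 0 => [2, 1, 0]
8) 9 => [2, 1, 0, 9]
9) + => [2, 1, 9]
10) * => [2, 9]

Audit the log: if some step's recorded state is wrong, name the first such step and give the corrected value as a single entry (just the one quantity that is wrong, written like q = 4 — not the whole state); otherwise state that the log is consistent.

1. push 2: top = 2 (verified)
2. push 6: top = 6 (in agreement)
3. push 0: top = 0 (agrees with the log)
4. push -7: top = -7 (consistent with the log)
5. 0 - -7 = 7 (matches)
6. 6 - 7 = -1 (the recorded entry deviates here)
The earliest wrong entry is at step 6: it should read top = -1.

step 6, top = -1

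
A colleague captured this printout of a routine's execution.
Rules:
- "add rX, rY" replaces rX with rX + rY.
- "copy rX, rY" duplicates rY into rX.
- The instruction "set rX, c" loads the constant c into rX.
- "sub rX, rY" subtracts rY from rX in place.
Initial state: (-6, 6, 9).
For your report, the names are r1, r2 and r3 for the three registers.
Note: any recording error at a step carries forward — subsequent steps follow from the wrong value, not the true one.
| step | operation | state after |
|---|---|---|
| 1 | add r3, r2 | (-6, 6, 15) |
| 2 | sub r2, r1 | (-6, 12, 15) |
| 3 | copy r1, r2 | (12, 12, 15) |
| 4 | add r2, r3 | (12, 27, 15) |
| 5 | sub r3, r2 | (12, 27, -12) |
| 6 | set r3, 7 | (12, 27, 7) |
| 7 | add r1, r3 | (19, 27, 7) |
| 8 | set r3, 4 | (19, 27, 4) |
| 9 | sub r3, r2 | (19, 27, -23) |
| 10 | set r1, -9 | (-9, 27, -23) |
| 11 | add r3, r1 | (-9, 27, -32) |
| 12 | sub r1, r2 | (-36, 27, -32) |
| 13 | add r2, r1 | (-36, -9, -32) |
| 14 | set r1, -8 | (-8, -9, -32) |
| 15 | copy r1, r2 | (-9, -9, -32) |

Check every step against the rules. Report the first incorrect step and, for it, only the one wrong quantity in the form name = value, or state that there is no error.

no error

Recomputing the run from the initial state:
step 1: r1 = -6, r2 = 6, r3 = 15
step 2: r1 = -6, r2 = 12, r3 = 15
step 3: r1 = 12, r2 = 12, r3 = 15
step 4: r1 = 12, r2 = 27, r3 = 15
step 5: r1 = 12, r2 = 27, r3 = -12
step 6: r1 = 12, r2 = 27, r3 = 7
step 7: r1 = 19, r2 = 27, r3 = 7
step 8: r1 = 19, r2 = 27, r3 = 4
step 9: r1 = 19, r2 = 27, r3 = -23
step 10: r1 = -9, r2 = 27, r3 = -23
step 11: r1 = -9, r2 = 27, r3 = -32
step 12: r1 = -36, r2 = 27, r3 = -32
step 13: r1 = -36, r2 = -9, r3 = -32
step 14: r1 = -8, r2 = -9, r3 = -32
step 15: r1 = -9, r2 = -9, r3 = -32
This matches the printout at every step.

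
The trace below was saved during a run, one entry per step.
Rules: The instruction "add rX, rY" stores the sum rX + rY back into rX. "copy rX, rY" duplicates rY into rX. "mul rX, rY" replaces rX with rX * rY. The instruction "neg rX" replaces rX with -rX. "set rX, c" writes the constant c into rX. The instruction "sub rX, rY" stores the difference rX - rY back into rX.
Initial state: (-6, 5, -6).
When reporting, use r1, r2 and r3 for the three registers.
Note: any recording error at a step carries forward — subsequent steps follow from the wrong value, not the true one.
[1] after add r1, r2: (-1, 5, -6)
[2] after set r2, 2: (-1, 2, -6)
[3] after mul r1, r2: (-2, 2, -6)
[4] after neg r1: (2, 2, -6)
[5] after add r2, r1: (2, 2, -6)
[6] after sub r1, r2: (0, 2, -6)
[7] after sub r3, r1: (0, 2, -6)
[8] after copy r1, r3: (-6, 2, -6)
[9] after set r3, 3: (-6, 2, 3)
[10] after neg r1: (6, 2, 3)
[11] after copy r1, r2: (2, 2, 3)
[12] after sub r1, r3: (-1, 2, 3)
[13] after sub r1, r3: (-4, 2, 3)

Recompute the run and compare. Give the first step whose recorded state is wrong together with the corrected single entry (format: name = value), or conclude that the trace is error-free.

step 5, r2 = 4

step 1: r1 = -6 + 5 = -1 -> consistent with the trace
step 2: r2 = 2 -> matches
step 3: r1 = -1 * 2 = -2 -> agrees with the trace
step 4: r1 = -(-2) = 2 -> agrees with the trace
step 5: r2 = 2 + 2 = 4 -> the recorded entry deviates here
First deviation found at step 5; the corrected entry is r2 = 4.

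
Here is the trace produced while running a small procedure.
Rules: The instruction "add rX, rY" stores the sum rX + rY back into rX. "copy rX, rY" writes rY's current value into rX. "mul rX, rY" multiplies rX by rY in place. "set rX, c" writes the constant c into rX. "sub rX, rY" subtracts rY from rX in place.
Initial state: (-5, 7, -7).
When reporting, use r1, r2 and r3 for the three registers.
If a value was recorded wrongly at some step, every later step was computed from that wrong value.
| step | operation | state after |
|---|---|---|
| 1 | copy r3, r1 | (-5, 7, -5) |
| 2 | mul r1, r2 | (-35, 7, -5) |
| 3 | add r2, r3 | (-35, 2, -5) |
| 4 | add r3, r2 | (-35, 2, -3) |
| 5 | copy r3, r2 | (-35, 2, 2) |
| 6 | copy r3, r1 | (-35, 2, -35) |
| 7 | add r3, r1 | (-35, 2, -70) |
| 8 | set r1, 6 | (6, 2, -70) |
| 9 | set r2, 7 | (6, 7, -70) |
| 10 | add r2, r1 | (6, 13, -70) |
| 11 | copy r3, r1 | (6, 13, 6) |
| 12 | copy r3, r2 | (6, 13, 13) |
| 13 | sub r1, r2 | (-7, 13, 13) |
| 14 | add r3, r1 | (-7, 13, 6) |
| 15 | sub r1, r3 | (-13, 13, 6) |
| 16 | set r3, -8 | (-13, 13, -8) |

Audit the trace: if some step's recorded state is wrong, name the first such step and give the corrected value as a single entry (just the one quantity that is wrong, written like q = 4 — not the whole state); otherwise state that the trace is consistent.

Recomputing the run from the initial state:
step 1: r1 = -5, r2 = 7, r3 = -5
step 2: r1 = -35, r2 = 7, r3 = -5
step 3: r1 = -35, r2 = 2, r3 = -5
step 4: r1 = -35, r2 = 2, r3 = -3
step 5: r1 = -35, r2 = 2, r3 = 2
step 6: r1 = -35, r2 = 2, r3 = -35
step 7: r1 = -35, r2 = 2, r3 = -70
step 8: r1 = 6, r2 = 2, r3 = -70
step 9: r1 = 6, r2 = 7, r3 = -70
step 10: r1 = 6, r2 = 13, r3 = -70
step 11: r1 = 6, r2 = 13, r3 = 6
step 12: r1 = 6, r2 = 13, r3 = 13
step 13: r1 = -7, r2 = 13, r3 = 13
step 14: r1 = -7, r2 = 13, r3 = 6
step 15: r1 = -13, r2 = 13, r3 = 6
step 16: r1 = -13, r2 = 13, r3 = -8
This matches the trace at every step.

no error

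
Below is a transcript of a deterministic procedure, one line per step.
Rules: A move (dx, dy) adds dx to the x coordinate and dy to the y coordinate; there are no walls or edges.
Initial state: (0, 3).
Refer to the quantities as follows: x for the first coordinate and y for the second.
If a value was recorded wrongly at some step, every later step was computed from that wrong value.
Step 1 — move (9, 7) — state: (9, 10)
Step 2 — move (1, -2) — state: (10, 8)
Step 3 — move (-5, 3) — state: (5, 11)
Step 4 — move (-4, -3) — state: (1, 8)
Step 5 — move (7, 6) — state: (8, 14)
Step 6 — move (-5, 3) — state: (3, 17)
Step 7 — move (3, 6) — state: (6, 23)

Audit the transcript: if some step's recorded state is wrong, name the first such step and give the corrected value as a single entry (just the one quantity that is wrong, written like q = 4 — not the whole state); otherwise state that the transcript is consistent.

no error

1. x = 0 + (9) = 9, y = 3 + (7) = 10 (confirmed correct)
2. x = 9 + (1) = 10, y = 10 + (-2) = 8 (in agreement)
3. x = 10 + (-5) = 5, y = 8 + (3) = 11 (matches)
4. x = 5 + (-4) = 1, y = 11 + (-3) = 8 (verified)
5. x = 1 + (7) = 8, y = 8 + (6) = 14 (no discrepancy)
6. x = 8 + (-5) = 3, y = 14 + (3) = 17 (consistent with the transcript)
7. x = 3 + (3) = 6, y = 17 + (6) = 23 (in agreement)
Nothing is out of place; the run is error-free.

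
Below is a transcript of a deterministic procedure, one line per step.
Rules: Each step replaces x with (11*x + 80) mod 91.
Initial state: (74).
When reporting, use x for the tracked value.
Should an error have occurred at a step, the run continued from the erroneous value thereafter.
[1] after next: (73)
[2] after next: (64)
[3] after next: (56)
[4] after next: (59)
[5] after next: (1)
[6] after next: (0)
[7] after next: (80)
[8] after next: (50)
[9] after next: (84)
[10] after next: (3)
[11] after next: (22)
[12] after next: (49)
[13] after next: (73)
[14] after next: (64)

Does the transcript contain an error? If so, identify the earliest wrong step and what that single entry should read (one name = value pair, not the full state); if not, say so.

Recomputing the run from the initial state:
step 1: x = 75
step 2: x = 86
step 3: x = 25
step 4: x = 82
step 5: x = 72
step 6: x = 53
step 7: x = 26
step 8: x = 2
step 9: x = 11
step 10: x = 19
step 11: x = 16
step 12: x = 74
step 13: x = 75
step 14: x = 86
The first disagreement with the transcript is at step 1, where the value should be x = 75.

step 1, x = 75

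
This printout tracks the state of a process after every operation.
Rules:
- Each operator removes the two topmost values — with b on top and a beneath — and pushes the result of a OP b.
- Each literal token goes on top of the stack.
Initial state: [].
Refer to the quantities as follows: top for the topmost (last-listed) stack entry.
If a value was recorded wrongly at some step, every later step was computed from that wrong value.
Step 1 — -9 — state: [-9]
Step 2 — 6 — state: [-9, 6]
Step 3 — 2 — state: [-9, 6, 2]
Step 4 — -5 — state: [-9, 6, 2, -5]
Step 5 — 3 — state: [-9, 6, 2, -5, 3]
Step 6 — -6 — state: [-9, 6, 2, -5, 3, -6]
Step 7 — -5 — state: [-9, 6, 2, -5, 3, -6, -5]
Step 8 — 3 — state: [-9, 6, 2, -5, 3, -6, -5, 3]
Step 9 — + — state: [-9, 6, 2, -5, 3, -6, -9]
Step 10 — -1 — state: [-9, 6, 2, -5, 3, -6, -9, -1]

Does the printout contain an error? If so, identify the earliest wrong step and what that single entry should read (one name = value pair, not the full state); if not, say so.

step 9, top = -2

step 1: push -9: top = -9 -> same as recorded
step 2: push 6: top = 6 -> exactly as logged
step 3: push 2: top = 2 -> checks out
step 4: push -5: top = -5 -> no discrepancy
step 5: push 3: top = 3 -> same as recorded
step 6: push -6: top = -6 -> consistent with the printout
step 7: push -5: top = -5 -> no discrepancy
step 8: push 3: top = 3 -> in agreement
step 9: -5 + 3 = -2 -> this is not what the printout shows
That makes step 9 the first incorrect line — top = -2 is what it should show.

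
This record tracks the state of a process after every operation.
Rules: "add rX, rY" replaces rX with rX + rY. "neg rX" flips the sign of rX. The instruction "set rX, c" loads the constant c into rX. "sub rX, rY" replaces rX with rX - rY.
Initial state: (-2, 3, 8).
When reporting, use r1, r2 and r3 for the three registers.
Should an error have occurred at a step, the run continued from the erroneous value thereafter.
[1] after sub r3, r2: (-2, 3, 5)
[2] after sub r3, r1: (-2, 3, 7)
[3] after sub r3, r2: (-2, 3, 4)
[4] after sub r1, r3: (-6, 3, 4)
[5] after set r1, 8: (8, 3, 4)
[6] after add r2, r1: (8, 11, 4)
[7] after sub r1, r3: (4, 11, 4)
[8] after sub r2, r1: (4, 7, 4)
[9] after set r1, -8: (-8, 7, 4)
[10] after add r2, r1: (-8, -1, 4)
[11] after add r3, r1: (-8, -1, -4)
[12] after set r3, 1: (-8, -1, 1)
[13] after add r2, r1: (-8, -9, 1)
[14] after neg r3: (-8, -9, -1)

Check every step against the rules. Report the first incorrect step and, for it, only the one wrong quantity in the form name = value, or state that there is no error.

no error

step 1: r3 = 8 - 3 = 5 -> checks out
step 2: r3 = 5 - -2 = 7 -> verified
step 3: r3 = 7 - 3 = 4 -> exactly as logged
step 4: r1 = -2 - 4 = -6 -> same as recorded
step 5: r1 = 8 -> checks out
step 6: r2 = 3 + 8 = 11 -> matches
step 7: r1 = 8 - 4 = 4 -> checks out
step 8: r2 = 11 - 4 = 7 -> no discrepancy
step 9: r1 = -8 -> confirmed correct
step 10: r2 = 7 + -8 = -1 -> matches
step 11: r3 = 4 + -8 = -4 -> checks out
step 12: r3 = 1 -> exactly as logged
step 13: r2 = -1 + -8 = -9 -> same as recorded
step 14: r3 = -(1) = -1 -> no discrepancy
All steps check out; nothing to correct.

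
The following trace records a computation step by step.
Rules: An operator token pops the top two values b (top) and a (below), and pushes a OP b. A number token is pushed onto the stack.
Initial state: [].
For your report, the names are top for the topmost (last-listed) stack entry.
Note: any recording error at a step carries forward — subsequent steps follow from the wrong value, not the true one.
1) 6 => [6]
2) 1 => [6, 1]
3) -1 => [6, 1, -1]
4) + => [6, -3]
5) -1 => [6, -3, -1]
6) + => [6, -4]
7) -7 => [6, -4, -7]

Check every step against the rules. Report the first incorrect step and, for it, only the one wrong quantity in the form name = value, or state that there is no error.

step 4, top = 0

Recomputing the run from the initial state:
step 1: [6]
step 2: [6, 1]
step 3: [6, 1, -1]
step 4: [6, 0]
step 5: [6, 0, -1]
step 6: [6, -1]
step 7: [6, -1, -7]
The first disagreement with the trace is at step 4, where the value should be top = 0.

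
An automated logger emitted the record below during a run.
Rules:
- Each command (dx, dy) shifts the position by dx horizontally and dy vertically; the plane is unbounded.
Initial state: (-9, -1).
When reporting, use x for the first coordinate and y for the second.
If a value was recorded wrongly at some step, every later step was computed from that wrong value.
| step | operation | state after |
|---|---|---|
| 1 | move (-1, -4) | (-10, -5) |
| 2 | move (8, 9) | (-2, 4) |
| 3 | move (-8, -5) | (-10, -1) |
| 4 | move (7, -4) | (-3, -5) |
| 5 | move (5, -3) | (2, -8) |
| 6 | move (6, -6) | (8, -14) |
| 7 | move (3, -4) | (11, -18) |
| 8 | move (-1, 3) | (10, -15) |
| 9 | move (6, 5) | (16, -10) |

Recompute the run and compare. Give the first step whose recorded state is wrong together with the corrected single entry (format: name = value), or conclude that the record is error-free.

no error

step 1: x = -9 + (-1) = -10, y = -1 + (-4) = -5 -> verified
step 2: x = -10 + (8) = -2, y = -5 + (9) = 4 -> in agreement
step 3: x = -2 + (-8) = -10, y = 4 + (-5) = -1 -> verified
step 4: x = -10 + (7) = -3, y = -1 + (-4) = -5 -> verified
step 5: x = -3 + (5) = 2, y = -5 + (-3) = -8 -> verified
step 6: x = 2 + (6) = 8, y = -8 + (-6) = -14 -> verified
step 7: x = 8 + (3) = 11, y = -14 + (-4) = -18 -> checks out
step 8: x = 11 + (-1) = 10, y = -18 + (3) = -15 -> verified
step 9: x = 10 + (6) = 16, y = -15 + (5) = -10 -> agrees with the record
The recomputation confirms every line.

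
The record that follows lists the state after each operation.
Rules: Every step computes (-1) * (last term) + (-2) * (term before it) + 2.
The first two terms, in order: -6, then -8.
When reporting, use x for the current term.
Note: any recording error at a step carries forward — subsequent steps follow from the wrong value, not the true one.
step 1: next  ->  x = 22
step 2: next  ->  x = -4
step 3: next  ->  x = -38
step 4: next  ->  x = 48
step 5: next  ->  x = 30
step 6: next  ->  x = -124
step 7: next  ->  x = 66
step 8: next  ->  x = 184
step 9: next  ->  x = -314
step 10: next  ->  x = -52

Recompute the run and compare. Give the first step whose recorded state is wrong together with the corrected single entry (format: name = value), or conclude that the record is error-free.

no error

Recomputing the run from the initial state:
step 1: x = 22
step 2: x = -4
step 3: x = -38
step 4: x = 48
step 5: x = 30
step 6: x = -124
step 7: x = 66
step 8: x = 184
step 9: x = -314
step 10: x = -52
This matches the record at every step.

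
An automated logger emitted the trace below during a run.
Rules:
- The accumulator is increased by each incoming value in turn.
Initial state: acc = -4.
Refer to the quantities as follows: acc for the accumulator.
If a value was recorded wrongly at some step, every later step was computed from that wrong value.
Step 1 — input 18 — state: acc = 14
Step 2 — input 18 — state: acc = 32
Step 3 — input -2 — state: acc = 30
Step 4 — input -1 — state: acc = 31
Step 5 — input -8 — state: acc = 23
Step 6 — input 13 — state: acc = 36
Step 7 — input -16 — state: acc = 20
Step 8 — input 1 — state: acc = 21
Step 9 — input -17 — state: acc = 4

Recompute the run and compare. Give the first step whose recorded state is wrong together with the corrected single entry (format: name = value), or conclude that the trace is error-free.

step 4, acc = 29

step 1: acc = -4 + 18 = 14 -> verified
step 2: acc = 14 + 18 = 32 -> same as recorded
step 3: acc = 32 + -2 = 30 -> matches
step 4: acc = 30 + -1 = 29 -> a discrepancy with the trace
The earliest wrong entry is at step 4: it should read acc = 29.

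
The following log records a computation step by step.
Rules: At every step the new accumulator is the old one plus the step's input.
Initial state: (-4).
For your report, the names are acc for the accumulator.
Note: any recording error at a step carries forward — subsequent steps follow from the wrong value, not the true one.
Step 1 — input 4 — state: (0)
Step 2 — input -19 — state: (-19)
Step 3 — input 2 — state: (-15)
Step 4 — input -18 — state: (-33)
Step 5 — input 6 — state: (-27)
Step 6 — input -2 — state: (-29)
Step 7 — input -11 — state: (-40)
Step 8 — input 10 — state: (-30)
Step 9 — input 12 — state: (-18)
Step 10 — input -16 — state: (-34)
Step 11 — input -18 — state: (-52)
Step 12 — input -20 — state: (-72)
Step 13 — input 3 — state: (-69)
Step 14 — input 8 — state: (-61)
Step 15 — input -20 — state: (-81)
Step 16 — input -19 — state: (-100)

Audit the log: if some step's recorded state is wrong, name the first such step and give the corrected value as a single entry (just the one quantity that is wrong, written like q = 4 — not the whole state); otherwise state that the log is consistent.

Step 1: acc = -4 + 4 = 0 — same as recorded.
Step 2: acc = 0 + -19 = -19 — agrees with the log.
Step 3: acc = -19 + 2 = -17 — this is not what the log shows.
The audit stops at step 3: the recorded entry is wrong and should be acc = -17.

step 3, acc = -17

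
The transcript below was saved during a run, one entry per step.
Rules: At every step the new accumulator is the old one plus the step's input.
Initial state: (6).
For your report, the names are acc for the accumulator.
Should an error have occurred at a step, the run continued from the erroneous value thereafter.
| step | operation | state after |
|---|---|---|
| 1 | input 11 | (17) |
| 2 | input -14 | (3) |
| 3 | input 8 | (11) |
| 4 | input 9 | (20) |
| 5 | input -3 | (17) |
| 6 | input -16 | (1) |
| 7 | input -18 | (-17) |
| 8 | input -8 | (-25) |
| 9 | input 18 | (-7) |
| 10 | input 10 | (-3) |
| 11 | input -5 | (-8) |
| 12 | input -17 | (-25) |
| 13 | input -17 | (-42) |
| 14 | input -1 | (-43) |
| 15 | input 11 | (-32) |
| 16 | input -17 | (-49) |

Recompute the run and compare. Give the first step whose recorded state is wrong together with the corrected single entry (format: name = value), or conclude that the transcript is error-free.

step 10, acc = 3

step 1: acc = 6 + 11 = 17 -> confirmed correct
step 2: acc = 17 + -14 = 3 -> exactly as logged
step 3: acc = 3 + 8 = 11 -> confirmed correct
step 4: acc = 11 + 9 = 20 -> matches
step 5: acc = 20 + -3 = 17 -> verified
step 6: acc = 17 + -16 = 1 -> same as recorded
step 7: acc = 1 + -18 = -17 -> verified
step 8: acc = -17 + -8 = -25 -> agrees with the transcript
step 9: acc = -25 + 18 = -7 -> exactly as logged
step 10: acc = -7 + 10 = 3 -> the entry is off here
Conclusion: step 10 carries the first error; the entry should be acc = 3.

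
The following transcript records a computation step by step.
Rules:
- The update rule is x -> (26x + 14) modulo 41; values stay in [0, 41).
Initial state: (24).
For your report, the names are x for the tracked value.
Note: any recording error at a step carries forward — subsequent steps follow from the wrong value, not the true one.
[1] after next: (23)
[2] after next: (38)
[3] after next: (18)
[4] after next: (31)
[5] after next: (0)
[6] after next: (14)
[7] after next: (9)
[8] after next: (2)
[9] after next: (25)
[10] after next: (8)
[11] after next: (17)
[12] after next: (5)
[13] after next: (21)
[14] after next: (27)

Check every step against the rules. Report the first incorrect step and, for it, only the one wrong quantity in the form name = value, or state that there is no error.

1. x = (26*24 + 14) mod 41 = 23 (no discrepancy)
2. x = (26*23 + 14) mod 41 = 38 (exactly as logged)
3. x = (26*38 + 14) mod 41 = 18 (agrees with the transcript)
4. x = (26*18 + 14) mod 41 = 31 (same as recorded)
5. x = (26*31 + 14) mod 41 = 0 (in agreement)
6. x = (26*0 + 14) mod 41 = 14 (agrees with the transcript)
7. x = (26*14 + 14) mod 41 = 9 (confirmed correct)
8. x = (26*9 + 14) mod 41 = 2 (checks out)
9. x = (26*2 + 14) mod 41 = 25 (same as recorded)
10. x = (26*25 + 14) mod 41 = 8 (verified)
11. x = (26*8 + 14) mod 41 = 17 (agrees with the transcript)
12. x = (26*17 + 14) mod 41 = 5 (matches)
13. x = (26*5 + 14) mod 41 = 21 (checks out)
14. x = (26*21 + 14) mod 41 = 27 (exactly as logged)
Each recorded entry agrees with the recomputation.

no error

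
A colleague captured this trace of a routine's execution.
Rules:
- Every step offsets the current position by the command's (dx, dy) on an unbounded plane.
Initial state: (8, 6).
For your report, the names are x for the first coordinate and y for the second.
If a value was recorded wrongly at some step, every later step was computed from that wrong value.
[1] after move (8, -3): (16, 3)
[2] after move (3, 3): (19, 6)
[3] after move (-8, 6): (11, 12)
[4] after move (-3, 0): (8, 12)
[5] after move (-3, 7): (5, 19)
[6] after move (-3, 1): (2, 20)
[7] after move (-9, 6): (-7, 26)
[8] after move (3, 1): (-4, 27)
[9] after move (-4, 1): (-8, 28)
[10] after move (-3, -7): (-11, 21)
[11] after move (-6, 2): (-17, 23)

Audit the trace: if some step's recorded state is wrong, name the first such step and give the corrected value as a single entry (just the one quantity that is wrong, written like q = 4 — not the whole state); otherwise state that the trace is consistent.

no error

step 1: x = 8 + (8) = 16, y = 6 + (-3) = 3 -> no discrepancy
step 2: x = 16 + (3) = 19, y = 3 + (3) = 6 -> consistent with the trace
step 3: x = 19 + (-8) = 11, y = 6 + (6) = 12 -> exactly as logged
step 4: x = 11 + (-3) = 8, y = 12 + (0) = 12 -> matches
step 5: x = 8 + (-3) = 5, y = 12 + (7) = 19 -> verified
step 6: x = 5 + (-3) = 2, y = 19 + (1) = 20 -> exactly as logged
step 7: x = 2 + (-9) = -7, y = 20 + (6) = 26 -> same as recorded
step 8: x = -7 + (3) = -4, y = 26 + (1) = 27 -> exactly as logged
step 9: x = -4 + (-4) = -8, y = 27 + (1) = 28 -> confirmed correct
step 10: x = -8 + (-3) = -11, y = 28 + (-7) = 21 -> no discrepancy
step 11: x = -11 + (-6) = -17, y = 21 + (2) = 23 -> no discrepancy
Every step is consistent.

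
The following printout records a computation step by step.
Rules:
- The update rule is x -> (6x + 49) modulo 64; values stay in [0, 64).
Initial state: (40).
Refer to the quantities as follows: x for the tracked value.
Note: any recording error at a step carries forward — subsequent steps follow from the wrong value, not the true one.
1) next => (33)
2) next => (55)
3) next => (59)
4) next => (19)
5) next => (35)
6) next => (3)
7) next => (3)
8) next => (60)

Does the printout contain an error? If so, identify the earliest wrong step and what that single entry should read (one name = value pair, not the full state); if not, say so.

step 1: x = (6*40 + 49) mod 64 = 33 -> verified
step 2: x = (6*33 + 49) mod 64 = 55 -> same as recorded
step 3: x = (6*55 + 49) mod 64 = 59 -> consistent with the printout
step 4: x = (6*59 + 49) mod 64 = 19 -> verified
step 5: x = (6*19 + 49) mod 64 = 35 -> consistent with the printout
step 6: x = (6*35 + 49) mod 64 = 3 -> no discrepancy
step 7: x = (6*3 + 49) mod 64 = 3 -> agrees with the printout
step 8: x = (6*3 + 49) mod 64 = 3 -> the recorded entry deviates here
That makes step 8 the first incorrect line — x = 3 is what it should show.

step 8, x = 3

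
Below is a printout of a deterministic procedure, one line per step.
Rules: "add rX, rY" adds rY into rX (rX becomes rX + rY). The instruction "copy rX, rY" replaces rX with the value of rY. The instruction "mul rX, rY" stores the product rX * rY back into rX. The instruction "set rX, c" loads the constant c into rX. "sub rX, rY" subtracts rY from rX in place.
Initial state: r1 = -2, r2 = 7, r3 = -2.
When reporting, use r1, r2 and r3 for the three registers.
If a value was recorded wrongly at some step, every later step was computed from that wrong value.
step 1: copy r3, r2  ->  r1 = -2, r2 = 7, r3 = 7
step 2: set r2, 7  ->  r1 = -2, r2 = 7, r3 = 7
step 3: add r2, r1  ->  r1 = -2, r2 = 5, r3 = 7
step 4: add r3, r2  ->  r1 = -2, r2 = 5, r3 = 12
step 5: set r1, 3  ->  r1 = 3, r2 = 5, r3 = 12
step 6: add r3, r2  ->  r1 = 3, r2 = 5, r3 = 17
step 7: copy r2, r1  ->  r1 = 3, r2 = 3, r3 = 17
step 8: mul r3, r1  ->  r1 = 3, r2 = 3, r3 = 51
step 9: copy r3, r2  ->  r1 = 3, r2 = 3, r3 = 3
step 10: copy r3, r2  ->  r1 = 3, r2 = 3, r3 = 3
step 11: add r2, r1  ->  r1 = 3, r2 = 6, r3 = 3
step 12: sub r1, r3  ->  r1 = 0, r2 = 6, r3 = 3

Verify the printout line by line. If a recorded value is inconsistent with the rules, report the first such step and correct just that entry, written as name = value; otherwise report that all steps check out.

step 1: r3 = 7 -> no discrepancy
step 2: r2 = 7 -> same as recorded
step 3: r2 = 7 + -2 = 5 -> same as recorded
step 4: r3 = 7 + 5 = 12 -> verified
step 5: r1 = 3 -> agrees with the printout
step 6: r3 = 12 + 5 = 17 -> verified
step 7: r2 = 3 -> checks out
step 8: r3 = 17 * 3 = 51 -> exactly as logged
step 9: r3 = 3 -> same as recorded
step 10: r3 = 3 -> same as recorded
step 11: r2 = 3 + 3 = 6 -> agrees with the printout
step 12: r1 = 3 - 3 = 0 -> checks out
All entries verified; no error found.

no error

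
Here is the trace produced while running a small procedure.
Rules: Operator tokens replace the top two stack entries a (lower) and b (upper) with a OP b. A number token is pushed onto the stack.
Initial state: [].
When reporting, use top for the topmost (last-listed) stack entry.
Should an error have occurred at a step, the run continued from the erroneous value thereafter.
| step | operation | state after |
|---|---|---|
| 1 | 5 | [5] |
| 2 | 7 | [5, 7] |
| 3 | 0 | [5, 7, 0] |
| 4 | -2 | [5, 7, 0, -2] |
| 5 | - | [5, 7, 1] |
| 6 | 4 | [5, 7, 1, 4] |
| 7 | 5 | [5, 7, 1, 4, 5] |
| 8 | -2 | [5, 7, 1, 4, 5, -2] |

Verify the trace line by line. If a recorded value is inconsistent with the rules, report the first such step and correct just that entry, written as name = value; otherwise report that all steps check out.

Recomputing the run from the initial state:
step 1: [5]
step 2: [5, 7]
step 3: [5, 7, 0]
step 4: [5, 7, 0, -2]
step 5: [5, 7, 2]
step 6: [5, 7, 2, 4]
step 7: [5, 7, 2, 4, 5]
step 8: [5, 7, 2, 4, 5, -2]
The first disagreement with the trace is at step 5, where the value should be top = 2.

step 5, top = 2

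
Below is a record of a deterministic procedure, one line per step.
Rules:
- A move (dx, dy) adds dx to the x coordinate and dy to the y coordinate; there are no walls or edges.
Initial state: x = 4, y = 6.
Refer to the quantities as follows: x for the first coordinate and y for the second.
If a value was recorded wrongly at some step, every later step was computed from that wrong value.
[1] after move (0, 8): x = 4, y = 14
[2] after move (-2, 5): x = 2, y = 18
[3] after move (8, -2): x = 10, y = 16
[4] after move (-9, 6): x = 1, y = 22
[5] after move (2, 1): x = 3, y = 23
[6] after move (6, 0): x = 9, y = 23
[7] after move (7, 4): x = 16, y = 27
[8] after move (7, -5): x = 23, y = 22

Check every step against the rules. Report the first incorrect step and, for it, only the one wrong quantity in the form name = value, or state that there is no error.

step 2, y = 19

Recomputing the run from the initial state:
step 1: x = 4, y = 14
step 2: x = 2, y = 19
step 3: x = 10, y = 17
step 4: x = 1, y = 23
step 5: x = 3, y = 24
step 6: x = 9, y = 24
step 7: x = 16, y = 28
step 8: x = 23, y = 23
The first disagreement with the record is at step 2, where the value should be y = 19.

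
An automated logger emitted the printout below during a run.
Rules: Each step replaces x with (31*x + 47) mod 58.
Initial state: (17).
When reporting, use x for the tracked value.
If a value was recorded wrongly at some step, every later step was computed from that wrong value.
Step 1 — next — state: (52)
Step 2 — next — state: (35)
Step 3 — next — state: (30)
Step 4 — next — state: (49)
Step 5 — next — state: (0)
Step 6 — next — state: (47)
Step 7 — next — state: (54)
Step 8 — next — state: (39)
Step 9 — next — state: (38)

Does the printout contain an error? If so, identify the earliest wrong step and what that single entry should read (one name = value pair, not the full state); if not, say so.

no error

step 1: x = (31*17 + 47) mod 58 = 52 -> exactly as logged
step 2: x = (31*52 + 47) mod 58 = 35 -> matches
step 3: x = (31*35 + 47) mod 58 = 30 -> confirmed correct
step 4: x = (31*30 + 47) mod 58 = 49 -> consistent with the printout
step 5: x = (31*49 + 47) mod 58 = 0 -> checks out
step 6: x = (31*0 + 47) mod 58 = 47 -> agrees with the printout
step 7: x = (31*47 + 47) mod 58 = 54 -> matches
step 8: x = (31*54 + 47) mod 58 = 39 -> agrees with the printout
step 9: x = (31*39 + 47) mod 58 = 38 -> same as recorded
No step deviates from the rules.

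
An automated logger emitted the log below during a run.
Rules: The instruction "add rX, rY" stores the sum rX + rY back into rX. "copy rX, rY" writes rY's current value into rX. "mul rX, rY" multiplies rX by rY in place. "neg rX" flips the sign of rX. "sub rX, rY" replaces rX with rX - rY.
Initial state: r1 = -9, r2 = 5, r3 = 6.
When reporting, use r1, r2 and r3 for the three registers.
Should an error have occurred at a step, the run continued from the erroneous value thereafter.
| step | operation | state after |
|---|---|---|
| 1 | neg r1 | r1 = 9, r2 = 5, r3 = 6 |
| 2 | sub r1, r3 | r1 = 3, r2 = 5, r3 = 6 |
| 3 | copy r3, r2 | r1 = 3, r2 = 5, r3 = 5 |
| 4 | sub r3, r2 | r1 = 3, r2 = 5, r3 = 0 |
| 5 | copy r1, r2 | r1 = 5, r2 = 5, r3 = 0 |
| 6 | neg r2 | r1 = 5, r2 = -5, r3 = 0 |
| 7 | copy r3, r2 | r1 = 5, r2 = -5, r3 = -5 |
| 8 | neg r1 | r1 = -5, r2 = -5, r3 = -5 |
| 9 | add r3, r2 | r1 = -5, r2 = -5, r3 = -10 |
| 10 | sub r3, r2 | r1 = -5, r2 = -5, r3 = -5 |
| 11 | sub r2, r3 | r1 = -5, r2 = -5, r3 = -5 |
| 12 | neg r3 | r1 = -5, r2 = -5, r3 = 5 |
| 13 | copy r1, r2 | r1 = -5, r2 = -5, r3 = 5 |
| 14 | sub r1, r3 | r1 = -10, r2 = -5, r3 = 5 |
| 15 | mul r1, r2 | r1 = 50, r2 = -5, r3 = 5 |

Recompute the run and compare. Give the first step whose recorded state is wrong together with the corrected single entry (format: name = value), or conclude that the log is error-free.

Step 1: r1 = -(-9) = 9 — no discrepancy.
Step 2: r1 = 9 - 6 = 3 — verified.
Step 3: r3 = 5 — confirmed correct.
Step 4: r3 = 5 - 5 = 0 — confirmed correct.
Step 5: r1 = 5 — matches.
Step 6: r2 = -(5) = -5 — consistent with the log.
Step 7: r3 = -5 — confirmed correct.
Step 8: r1 = -(5) = -5 — checks out.
Step 9: r3 = -5 + -5 = -10 — no discrepancy.
Step 10: r3 = -10 - -5 = -5 — confirmed correct.
Step 11: r2 = -5 - -5 = 0 — the recorded entry deviates here.
That makes step 11 the first incorrect line — r2 = 0 is what it should show.

step 11, r2 = 0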